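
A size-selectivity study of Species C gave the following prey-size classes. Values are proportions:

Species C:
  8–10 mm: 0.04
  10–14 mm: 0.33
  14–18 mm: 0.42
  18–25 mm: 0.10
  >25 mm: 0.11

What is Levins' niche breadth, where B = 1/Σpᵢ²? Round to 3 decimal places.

3.236

Σpᵢ² = 0.04² + 0.33² + 0.42² + 0.10² + 0.11² = 0.0016 + 0.1089 + 0.1764 + 0.0100 + 0.0121 = 0.3090
B = 1 / 0.3090 = 3.23625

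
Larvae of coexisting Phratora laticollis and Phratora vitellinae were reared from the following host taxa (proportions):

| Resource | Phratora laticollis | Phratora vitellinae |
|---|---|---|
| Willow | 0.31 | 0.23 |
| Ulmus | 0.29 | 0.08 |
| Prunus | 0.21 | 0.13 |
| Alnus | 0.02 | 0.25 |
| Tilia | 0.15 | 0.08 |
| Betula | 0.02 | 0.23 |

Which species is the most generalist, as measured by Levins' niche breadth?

Phratora vitellinae

Σp_latiᵢ² = 0.31² + 0.29² + 0.21² + 0.02² + 0.15² + 0.02² = 0.0961 + 0.0841 + 0.0441 + 0.0004 + 0.0225 + 0.0004 = 0.2476
B_lati = 1 / 0.2476 = 4.0388
Σp_viteᵢ² = 0.23² + 0.08² + 0.13² + 0.25² + 0.08² + 0.23² = 0.0529 + 0.0064 + 0.0169 + 0.0625 + 0.0064 + 0.0529 = 0.1980
B_vite = 1 / 0.1980 = 5.0505
Highest B → broadest niche (most generalist): Phratora vitellinae (B = 5.05).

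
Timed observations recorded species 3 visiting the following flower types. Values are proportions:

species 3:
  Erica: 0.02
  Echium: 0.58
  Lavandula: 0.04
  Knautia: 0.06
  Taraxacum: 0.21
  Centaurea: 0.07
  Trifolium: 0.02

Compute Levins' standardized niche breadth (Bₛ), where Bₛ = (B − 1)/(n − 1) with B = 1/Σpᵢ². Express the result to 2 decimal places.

Σpᵢ² = 0.02² + 0.58² + 0.04² + 0.06² + 0.21² + 0.07² + 0.02² = 0.0004 + 0.3364 + 0.0016 + 0.0036 + 0.0441 + 0.0049 + 0.0004 = 0.3914
B = 1 / 0.3914 = 2.5549
Bₛ = (B − 1)/(n − 1) = (2.5549 − 1)/(7 − 1) = 1.5549/6 = 0.2592

0.26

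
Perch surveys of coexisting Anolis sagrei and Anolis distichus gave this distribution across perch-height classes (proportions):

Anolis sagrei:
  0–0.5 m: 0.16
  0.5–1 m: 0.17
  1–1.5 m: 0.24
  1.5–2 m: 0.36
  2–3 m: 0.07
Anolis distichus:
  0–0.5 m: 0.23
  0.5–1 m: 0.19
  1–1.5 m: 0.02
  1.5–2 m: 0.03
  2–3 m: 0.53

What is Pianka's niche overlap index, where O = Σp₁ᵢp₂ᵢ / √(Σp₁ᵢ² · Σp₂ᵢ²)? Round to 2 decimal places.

Σ p₁ᵢp₂ᵢ = 0.0368 + 0.0323 + 0.0048 + 0.0108 + 0.0371 = 0.1218
Σp_1ᵢ² = 0.16² + 0.17² + 0.24² + 0.36² + 0.07² = 0.0256 + 0.0289 + 0.0576 + 0.1296 + 0.0049 = 0.2466
Σp_2ᵢ² = 0.23² + 0.19² + 0.02² + 0.03² + 0.53² = 0.0529 + 0.0361 + 0.0004 + 0.0009 + 0.2809 = 0.3712
O = 0.1218 / √(0.2466 × 0.3712) = 0.1218 / 0.30255 = 0.4026

0.40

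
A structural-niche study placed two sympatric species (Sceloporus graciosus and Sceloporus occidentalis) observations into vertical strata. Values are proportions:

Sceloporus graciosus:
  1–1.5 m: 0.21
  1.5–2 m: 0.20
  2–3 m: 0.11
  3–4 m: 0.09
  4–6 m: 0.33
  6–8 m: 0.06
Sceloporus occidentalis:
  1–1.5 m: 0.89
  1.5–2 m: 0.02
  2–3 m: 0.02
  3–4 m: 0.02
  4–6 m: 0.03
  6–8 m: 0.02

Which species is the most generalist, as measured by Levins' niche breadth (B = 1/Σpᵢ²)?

Σp_gracᵢ² = 0.21² + 0.20² + 0.11² + 0.09² + 0.33² + 0.06² = 0.0441 + 0.0400 + 0.0121 + 0.0081 + 0.1089 + 0.0036 = 0.2168
B_grac = 1 / 0.2168 = 4.6125
Σp_occiᵢ² = 0.89² + 0.02² + 0.02² + 0.02² + 0.03² + 0.02² = 0.7921 + 0.0004 + 0.0004 + 0.0004 + 0.0009 + 0.0004 = 0.7946
B_occi = 1 / 0.7946 = 1.2585
Highest B → broadest niche (most generalist): Sceloporus graciosus (B = 4.61).

Sceloporus graciosus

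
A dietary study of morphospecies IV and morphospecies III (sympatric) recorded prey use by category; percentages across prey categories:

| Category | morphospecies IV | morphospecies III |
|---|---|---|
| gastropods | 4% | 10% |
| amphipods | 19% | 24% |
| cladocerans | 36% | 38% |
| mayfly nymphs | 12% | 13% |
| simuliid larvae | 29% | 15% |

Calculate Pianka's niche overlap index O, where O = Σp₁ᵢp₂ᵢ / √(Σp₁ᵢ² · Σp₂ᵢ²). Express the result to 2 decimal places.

0.95

Convert percentages to proportions (divide by 100).
Σ p₁ᵢp₂ᵢ = 0.0040 + 0.0456 + 0.1368 + 0.0156 + 0.0435 = 0.2455
Σp_1ᵢ² = 0.04² + 0.19² + 0.36² + 0.12² + 0.29² = 0.0016 + 0.0361 + 0.1296 + 0.0144 + 0.0841 = 0.2658
Σp_2ᵢ² = 0.10² + 0.24² + 0.38² + 0.13² + 0.15² = 0.0100 + 0.0576 + 0.1444 + 0.0169 + 0.0225 = 0.2514
O = 0.2455 / √(0.2658 × 0.2514) = 0.2455 / 0.25850 = 0.9497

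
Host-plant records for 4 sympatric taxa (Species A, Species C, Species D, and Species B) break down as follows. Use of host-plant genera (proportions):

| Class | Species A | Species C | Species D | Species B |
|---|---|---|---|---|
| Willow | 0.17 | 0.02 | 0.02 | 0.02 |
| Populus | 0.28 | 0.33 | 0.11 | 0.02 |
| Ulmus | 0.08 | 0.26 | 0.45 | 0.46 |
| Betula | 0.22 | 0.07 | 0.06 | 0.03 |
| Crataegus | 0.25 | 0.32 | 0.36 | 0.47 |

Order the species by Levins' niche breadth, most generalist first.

Species A > Species C > Species D > Species B

Σp_Aᵢ² = 0.17² + 0.28² + 0.08² + 0.22² + 0.25² = 0.0289 + 0.0784 + 0.0064 + 0.0484 + 0.0625 = 0.2246
B_A = 1 / 0.2246 = 4.4524
Σp_Cᵢ² = 0.02² + 0.33² + 0.26² + 0.07² + 0.32² = 0.0004 + 0.1089 + 0.0676 + 0.0049 + 0.1024 = 0.2842
B_C = 1 / 0.2842 = 3.5186
Σp_Dᵢ² = 0.02² + 0.11² + 0.45² + 0.06² + 0.36² = 0.0004 + 0.0121 + 0.2025 + 0.0036 + 0.1296 = 0.3482
B_D = 1 / 0.3482 = 2.8719
Σp_Bᵢ² = 0.02² + 0.02² + 0.46² + 0.03² + 0.47² = 0.0004 + 0.0004 + 0.2116 + 0.0009 + 0.2209 = 0.4342
B_B = 1 / 0.4342 = 2.3031
Ranking by B (broadest → narrowest): Species A (4.45) > Species C (3.52) > Species D (2.87) > Species B (2.30)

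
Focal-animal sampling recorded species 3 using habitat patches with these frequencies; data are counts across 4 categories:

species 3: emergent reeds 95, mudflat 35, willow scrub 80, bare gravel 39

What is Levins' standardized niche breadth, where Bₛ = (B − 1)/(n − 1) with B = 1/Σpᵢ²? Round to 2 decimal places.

0.80

Proportions for species 3 (n=249): 95/249=0.3815, 35/249=0.1406, 80/249=0.3213, 39/249=0.1566
Σpᵢ² = 0.3815² + 0.1406² + 0.3213² + 0.1566² = 0.145542 + 0.019768 + 0.103234 + 0.024524 = 0.293068
B = 1 / 0.293068 = 3.4122
Bₛ = (B − 1)/(n − 1) = (3.4122 − 1)/(4 − 1) = 2.4122/3 = 0.8041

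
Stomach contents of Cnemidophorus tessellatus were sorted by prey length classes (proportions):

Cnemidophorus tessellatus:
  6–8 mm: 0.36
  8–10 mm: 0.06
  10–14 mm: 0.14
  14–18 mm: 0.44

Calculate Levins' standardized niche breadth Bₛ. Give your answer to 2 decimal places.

0.63

Σpᵢ² = 0.36² + 0.06² + 0.14² + 0.44² = 0.1296 + 0.0036 + 0.0196 + 0.1936 = 0.3464
B = 1 / 0.3464 = 2.8868
Bₛ = (B − 1)/(n − 1) = (2.8868 − 1)/(4 − 1) = 1.8868/3 = 0.6289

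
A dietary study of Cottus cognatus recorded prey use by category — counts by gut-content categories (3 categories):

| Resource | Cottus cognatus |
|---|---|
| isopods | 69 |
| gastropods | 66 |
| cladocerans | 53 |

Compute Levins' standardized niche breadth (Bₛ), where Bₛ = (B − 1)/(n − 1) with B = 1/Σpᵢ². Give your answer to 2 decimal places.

Proportions for Cottus cognatus (n=188): 69/188=0.3670, 66/188=0.3511, 53/188=0.2819
Σpᵢ² = 0.3670² + 0.3511² + 0.2819² = 0.134689 + 0.123271 + 0.079468 = 0.337428
B = 1 / 0.337428 = 2.9636
Bₛ = (B − 1)/(n − 1) = (2.9636 − 1)/(3 − 1) = 1.9636/2 = 0.9818

0.98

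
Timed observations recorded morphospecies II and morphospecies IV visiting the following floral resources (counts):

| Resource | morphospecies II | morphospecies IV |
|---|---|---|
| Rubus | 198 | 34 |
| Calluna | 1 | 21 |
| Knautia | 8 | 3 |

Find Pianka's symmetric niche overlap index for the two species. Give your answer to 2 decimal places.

Proportions for morphospecies II (n=207): 198/207=0.9565, 1/207=0.0048, 8/207=0.0386
Proportions for morphospecies IV (n=58): 34/58=0.5862, 21/58=0.3621, 3/58=0.0517
Σ p₁ᵢp₂ᵢ = 0.560700 + 0.001738 + 0.001996 = 0.564434
Σp_1ᵢ² = 0.9565² + 0.0048² + 0.0386² = 0.914892 + 0.000023 + 0.001490 = 0.916405
Σp_2ᵢ² = 0.5862² + 0.3621² + 0.0517² = 0.343630 + 0.131116 + 0.002673 = 0.477419
O = 0.564434 / √(0.916405 × 0.477419) = 0.564434 / 0.6614448 = 0.8533

0.85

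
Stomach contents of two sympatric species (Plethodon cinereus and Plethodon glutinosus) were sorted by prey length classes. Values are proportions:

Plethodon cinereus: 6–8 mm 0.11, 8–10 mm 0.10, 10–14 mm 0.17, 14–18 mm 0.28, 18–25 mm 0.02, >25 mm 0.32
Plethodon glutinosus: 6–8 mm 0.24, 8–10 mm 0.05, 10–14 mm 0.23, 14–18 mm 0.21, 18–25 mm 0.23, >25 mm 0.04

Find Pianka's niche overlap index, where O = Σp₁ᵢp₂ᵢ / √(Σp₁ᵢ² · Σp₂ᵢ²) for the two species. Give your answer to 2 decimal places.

0.66

Σ p₁ᵢp₂ᵢ = 0.0264 + 0.0050 + 0.0391 + 0.0588 + 0.0046 + 0.0128 = 0.1467
Σp_1ᵢ² = 0.11² + 0.10² + 0.17² + 0.28² + 0.02² + 0.32² = 0.0121 + 0.0100 + 0.0289 + 0.0784 + 0.0004 + 0.1024 = 0.2322
Σp_2ᵢ² = 0.24² + 0.05² + 0.23² + 0.21² + 0.23² + 0.04² = 0.0576 + 0.0025 + 0.0529 + 0.0441 + 0.0529 + 0.0016 = 0.2116
O = 0.1467 / √(0.2322 × 0.2116) = 0.1467 / 0.22166 = 0.6618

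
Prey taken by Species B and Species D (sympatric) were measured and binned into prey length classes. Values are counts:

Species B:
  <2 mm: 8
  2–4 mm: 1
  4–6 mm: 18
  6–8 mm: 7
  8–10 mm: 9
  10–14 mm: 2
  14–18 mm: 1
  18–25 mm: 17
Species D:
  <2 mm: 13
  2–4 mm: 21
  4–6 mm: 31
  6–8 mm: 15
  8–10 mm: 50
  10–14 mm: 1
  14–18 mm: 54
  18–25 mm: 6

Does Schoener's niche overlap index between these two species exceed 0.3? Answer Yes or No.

Yes

Proportions for Species B (n=63): 8/63=0.1270, 1/63=0.0159, 18/63=0.2857, 7/63=0.1111, 9/63=0.1429, 2/63=0.0317, 1/63=0.0159, 17/63=0.2698
Proportions for Species D (n=191): 13/191=0.0681, 21/191=0.1099, 31/191=0.1623, 15/191=0.0785, 50/191=0.2618, 1/191=0.0052, 54/191=0.2827, 6/191=0.0314
Σ|p₁ᵢ − p₂ᵢ| = 0.0589 + 0.0940 + 0.1234 + 0.0326 + 0.1189 + 0.0265 + 0.2668 + 0.2384 = 0.9595
D = 1 − ½ × 0.9595 = 1 − 0.47975 = 0.52025
D = 0.52025 > 0.3 → Yes.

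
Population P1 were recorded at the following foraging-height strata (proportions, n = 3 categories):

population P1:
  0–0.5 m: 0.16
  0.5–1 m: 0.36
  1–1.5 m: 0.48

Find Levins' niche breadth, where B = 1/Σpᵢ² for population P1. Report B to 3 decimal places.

Σpᵢ² = 0.16² + 0.36² + 0.48² = 0.0256 + 0.1296 + 0.2304 = 0.3856
B = 1 / 0.3856 = 2.59336

2.593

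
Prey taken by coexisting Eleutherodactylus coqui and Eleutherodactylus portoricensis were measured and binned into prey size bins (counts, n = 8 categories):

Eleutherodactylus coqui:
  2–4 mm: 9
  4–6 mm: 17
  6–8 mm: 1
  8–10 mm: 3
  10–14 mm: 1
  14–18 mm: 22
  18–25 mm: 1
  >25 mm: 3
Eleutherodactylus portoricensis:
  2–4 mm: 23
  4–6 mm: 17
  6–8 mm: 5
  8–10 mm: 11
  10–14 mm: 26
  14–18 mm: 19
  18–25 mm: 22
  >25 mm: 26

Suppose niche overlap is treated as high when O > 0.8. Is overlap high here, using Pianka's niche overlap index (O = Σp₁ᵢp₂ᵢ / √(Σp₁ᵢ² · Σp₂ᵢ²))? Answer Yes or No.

Proportions for Eleutherodactylus coqui (n=57): 9/57=0.1579, 17/57=0.2982, 1/57=0.0175, 3/57=0.0526, 1/57=0.0175, 22/57=0.3860, 1/57=0.0175, 3/57=0.0526
Proportions for Eleutherodactylus portoricensis (n=149): 23/149=0.1544, 17/149=0.1141, 5/149=0.0336, 11/149=0.0738, 26/149=0.1745, 19/149=0.1275, 22/149=0.1477, 26/149=0.1745
Σ p₁ᵢp₂ᵢ = 0.024380 + 0.034025 + 0.000588 + 0.003882 + 0.003054 + 0.049215 + 0.002585 + 0.009179 = 0.126908
Σp_1ᵢ² = 0.1579² + 0.2982² + 0.0175² + 0.0526² + 0.0175² + 0.3860² + 0.0175² + 0.0526² = 0.024932 + 0.088923 + 0.000306 + 0.002767 + 0.000306 + 0.148996 + 0.000306 + 0.002767 = 0.269303
Σp_2ᵢ² = 0.1544² + 0.1141² + 0.0336² + 0.0738² + 0.1745² + 0.1275² + 0.1477² + 0.1745² = 0.023839 + 0.013019 + 0.001129 + 0.005446 + 0.030450 + 0.016256 + 0.021815 + 0.030450 = 0.142404
O = 0.126908 / √(0.269303 × 0.142404) = 0.126908 / 0.1958311 = 0.6480
O = 0.6480 < 0.8 → No.

No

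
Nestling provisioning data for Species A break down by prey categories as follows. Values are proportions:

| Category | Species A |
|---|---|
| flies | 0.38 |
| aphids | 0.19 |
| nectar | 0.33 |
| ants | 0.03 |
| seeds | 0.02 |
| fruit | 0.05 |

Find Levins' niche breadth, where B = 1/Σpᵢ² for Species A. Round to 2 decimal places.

3.41

Σpᵢ² = 0.38² + 0.19² + 0.33² + 0.03² + 0.02² + 0.05² = 0.1444 + 0.0361 + 0.1089 + 0.0009 + 0.0004 + 0.0025 = 0.2932
B = 1 / 0.2932 = 3.4106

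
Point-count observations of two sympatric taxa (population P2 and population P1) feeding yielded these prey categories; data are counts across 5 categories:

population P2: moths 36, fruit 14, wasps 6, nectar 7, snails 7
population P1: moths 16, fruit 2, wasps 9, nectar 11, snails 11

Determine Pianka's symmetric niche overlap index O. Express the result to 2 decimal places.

0.83

Proportions for population P2 (n=70): 36/70=0.5143, 14/70=0.2000, 6/70=0.0857, 7/70=0.1000, 7/70=0.1000
Proportions for population P1 (n=49): 16/49=0.3265, 2/49=0.0408, 9/49=0.1837, 11/49=0.2245, 11/49=0.2245
Σ p₁ᵢp₂ᵢ = 0.167919 + 0.008160 + 0.015743 + 0.022450 + 0.022450 = 0.236722
Σp_1ᵢ² = 0.5143² + 0.2000² + 0.0857² + 0.1000² + 0.1000² = 0.264504 + 0.040000 + 0.007344 + 0.010000 + 0.010000 = 0.331848
Σp_2ᵢ² = 0.3265² + 0.0408² + 0.1837² + 0.2245² + 0.2245² = 0.106602 + 0.001665 + 0.033746 + 0.050400 + 0.050400 = 0.242813
O = 0.236722 / √(0.331848 × 0.242813) = 0.236722 / 0.2838609 = 0.8339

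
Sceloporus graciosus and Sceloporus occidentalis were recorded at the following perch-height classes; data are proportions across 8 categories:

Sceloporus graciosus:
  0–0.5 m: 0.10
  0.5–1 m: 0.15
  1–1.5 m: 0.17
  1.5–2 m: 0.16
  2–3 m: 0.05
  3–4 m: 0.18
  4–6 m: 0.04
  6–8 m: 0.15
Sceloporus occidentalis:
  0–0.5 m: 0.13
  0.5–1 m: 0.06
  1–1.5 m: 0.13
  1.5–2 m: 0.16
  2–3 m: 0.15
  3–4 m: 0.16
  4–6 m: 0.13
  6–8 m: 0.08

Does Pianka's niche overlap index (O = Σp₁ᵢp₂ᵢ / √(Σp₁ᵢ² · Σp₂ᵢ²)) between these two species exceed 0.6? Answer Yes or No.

Yes

Σ p₁ᵢp₂ᵢ = 0.0130 + 0.0090 + 0.0221 + 0.0256 + 0.0075 + 0.0288 + 0.0052 + 0.0120 = 0.1232
Σp_1ᵢ² = 0.10² + 0.15² + 0.17² + 0.16² + 0.05² + 0.18² + 0.04² + 0.15² = 0.0100 + 0.0225 + 0.0289 + 0.0256 + 0.0025 + 0.0324 + 0.0016 + 0.0225 = 0.1460
Σp_2ᵢ² = 0.13² + 0.06² + 0.13² + 0.16² + 0.15² + 0.16² + 0.13² + 0.08² = 0.0169 + 0.0036 + 0.0169 + 0.0256 + 0.0225 + 0.0256 + 0.0169 + 0.0064 = 0.1344
O = 0.1232 / √(0.1460 × 0.1344) = 0.1232 / 0.14008 = 0.8795
O = 0.8795 > 0.6 → Yes.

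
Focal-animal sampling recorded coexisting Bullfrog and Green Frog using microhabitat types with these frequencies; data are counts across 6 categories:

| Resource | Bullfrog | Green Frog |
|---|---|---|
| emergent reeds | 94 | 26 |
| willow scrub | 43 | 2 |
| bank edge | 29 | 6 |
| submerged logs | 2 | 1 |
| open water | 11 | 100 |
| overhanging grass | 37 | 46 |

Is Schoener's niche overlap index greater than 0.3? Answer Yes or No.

Proportions for Bullfrog (n=216): 94/216=0.4352, 43/216=0.1991, 29/216=0.1343, 2/216=0.0093, 11/216=0.0509, 37/216=0.1713
Proportions for Green Frog (n=181): 26/181=0.1436, 2/181=0.0110, 6/181=0.0331, 1/181=0.0055, 100/181=0.5525, 46/181=0.2541
Σ|p₁ᵢ − p₂ᵢ| = 0.2916 + 0.1881 + 0.1012 + 0.0038 + 0.5016 + 0.0828 = 1.1691
D = 1 − ½ × 1.1691 = 1 − 0.58455 = 0.41545
D = 0.41545 > 0.3 → Yes.

Yes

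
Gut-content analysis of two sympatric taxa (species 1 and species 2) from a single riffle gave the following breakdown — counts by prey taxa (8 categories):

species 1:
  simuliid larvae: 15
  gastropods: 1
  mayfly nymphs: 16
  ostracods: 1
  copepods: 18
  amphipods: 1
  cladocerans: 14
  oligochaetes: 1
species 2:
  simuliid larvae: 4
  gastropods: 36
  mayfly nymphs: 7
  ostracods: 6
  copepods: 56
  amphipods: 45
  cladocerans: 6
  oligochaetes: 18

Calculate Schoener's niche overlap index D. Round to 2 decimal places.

0.42

Proportions for species 1 (n=67): 15/67=0.2239, 1/67=0.0149, 16/67=0.2388, 1/67=0.0149, 18/67=0.2687, 1/67=0.0149, 14/67=0.2090, 1/67=0.0149
Proportions for species 2 (n=178): 4/178=0.0225, 36/178=0.2022, 7/178=0.0393, 6/178=0.0337, 56/178=0.3146, 45/178=0.2528, 6/178=0.0337, 18/178=0.1011
Σ|p₁ᵢ − p₂ᵢ| = 0.2014 + 0.1873 + 0.1995 + 0.0188 + 0.0459 + 0.2379 + 0.1753 + 0.0862 = 1.1523
D = 1 − ½ × 1.1523 = 1 − 0.57615 = 0.42385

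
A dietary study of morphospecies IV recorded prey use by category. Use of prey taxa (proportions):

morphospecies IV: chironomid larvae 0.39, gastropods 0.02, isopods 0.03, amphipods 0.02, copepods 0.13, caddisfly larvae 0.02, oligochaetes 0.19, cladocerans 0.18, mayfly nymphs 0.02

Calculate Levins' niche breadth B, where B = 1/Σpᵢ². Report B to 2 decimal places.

Σpᵢ² = 0.39² + 0.02² + 0.03² + 0.02² + 0.13² + 0.02² + 0.19² + 0.18² + 0.02² = 0.1521 + 0.0004 + 0.0009 + 0.0004 + 0.0169 + 0.0004 + 0.0361 + 0.0324 + 0.0004 = 0.2400
B = 1 / 0.2400 = 4.1667

4.17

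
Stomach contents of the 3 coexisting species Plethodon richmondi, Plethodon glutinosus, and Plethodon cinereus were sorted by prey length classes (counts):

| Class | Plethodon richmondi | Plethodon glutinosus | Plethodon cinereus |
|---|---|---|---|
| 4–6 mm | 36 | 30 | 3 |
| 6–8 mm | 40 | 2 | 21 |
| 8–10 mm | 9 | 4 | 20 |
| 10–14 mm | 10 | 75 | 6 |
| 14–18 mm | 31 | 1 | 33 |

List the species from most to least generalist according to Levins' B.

Proportions for Plethodon richmondi (n=126): 36/126=0.2857, 40/126=0.3175, 9/126=0.0714, 10/126=0.0794, 31/126=0.2460
Proportions for Plethodon glutinosus (n=112): 30/112=0.2679, 2/112=0.0179, 4/112=0.0357, 75/112=0.6696, 1/112=0.0089
Proportions for Plethodon cinereus (n=83): 3/83=0.0361, 21/83=0.2530, 20/83=0.2410, 6/83=0.0723, 33/83=0.3976
Σp_richᵢ² = 0.2857² + 0.3175² + 0.0714² + 0.0794² + 0.2460² = 0.081624 + 0.100806 + 0.005098 + 0.006304 + 0.060516 = 0.254348
B_rich = 1 / 0.254348 = 3.9316
Σp_glutᵢ² = 0.2679² + 0.0179² + 0.0357² + 0.6696² + 0.0089² = 0.071770 + 0.000320 + 0.001274 + 0.448364 + 0.000079 = 0.521807
B_glut = 1 / 0.521807 = 1.9164
Σp_cineᵢ² = 0.0361² + 0.2530² + 0.2410² + 0.0723² + 0.3976² = 0.001303 + 0.064009 + 0.058081 + 0.005227 + 0.158086 = 0.286706
B_cine = 1 / 0.286706 = 3.4879
Ranking by B (broadest → narrowest): Plethodon richmondi (3.93) > Plethodon cinereus (3.49) > Plethodon glutinosus (1.92)

Plethodon richmondi > Plethodon cinereus > Plethodon glutinosus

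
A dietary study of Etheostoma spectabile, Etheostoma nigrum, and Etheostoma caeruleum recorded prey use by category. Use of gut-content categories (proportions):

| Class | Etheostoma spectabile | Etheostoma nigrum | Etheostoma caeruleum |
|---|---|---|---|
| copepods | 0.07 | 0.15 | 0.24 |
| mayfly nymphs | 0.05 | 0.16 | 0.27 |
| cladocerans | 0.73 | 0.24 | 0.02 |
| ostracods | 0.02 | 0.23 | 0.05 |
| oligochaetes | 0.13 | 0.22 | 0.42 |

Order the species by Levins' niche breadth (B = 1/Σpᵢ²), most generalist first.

Etheostoma nigrum > Etheostoma caeruleum > Etheostoma spectabile

Σp_specᵢ² = 0.07² + 0.05² + 0.73² + 0.02² + 0.13² = 0.0049 + 0.0025 + 0.5329 + 0.0004 + 0.0169 = 0.5576
B_spec = 1 / 0.5576 = 1.7934
Σp_nigrᵢ² = 0.15² + 0.16² + 0.24² + 0.23² + 0.22² = 0.0225 + 0.0256 + 0.0576 + 0.0529 + 0.0484 = 0.2070
B_nigr = 1 / 0.2070 = 4.8309
Σp_caerᵢ² = 0.24² + 0.27² + 0.02² + 0.05² + 0.42² = 0.0576 + 0.0729 + 0.0004 + 0.0025 + 0.1764 = 0.3098
B_caer = 1 / 0.3098 = 3.2279
Ranking by B (broadest → narrowest): Etheostoma nigrum (4.83) > Etheostoma caeruleum (3.23) > Etheostoma spectabile (1.79)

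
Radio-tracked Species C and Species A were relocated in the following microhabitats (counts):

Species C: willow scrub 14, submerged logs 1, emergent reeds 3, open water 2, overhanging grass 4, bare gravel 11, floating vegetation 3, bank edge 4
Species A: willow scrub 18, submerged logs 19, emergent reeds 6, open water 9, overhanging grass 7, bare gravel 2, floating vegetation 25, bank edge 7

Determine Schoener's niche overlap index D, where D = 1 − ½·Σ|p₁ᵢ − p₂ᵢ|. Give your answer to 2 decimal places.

Proportions for Species C (n=42): 14/42=0.3333, 1/42=0.0238, 3/42=0.0714, 2/42=0.0476, 4/42=0.0952, 11/42=0.2619, 3/42=0.0714, 4/42=0.0952
Proportions for Species A (n=93): 18/93=0.1935, 19/93=0.2043, 6/93=0.0645, 9/93=0.0968, 7/93=0.0753, 2/93=0.0215, 25/93=0.2688, 7/93=0.0753
Σ|p₁ᵢ − p₂ᵢ| = 0.1398 + 0.1805 + 0.0069 + 0.0492 + 0.0199 + 0.2404 + 0.1974 + 0.0199 = 0.8540
D = 1 − ½ × 0.8540 = 1 − 0.42700 = 0.57300

0.57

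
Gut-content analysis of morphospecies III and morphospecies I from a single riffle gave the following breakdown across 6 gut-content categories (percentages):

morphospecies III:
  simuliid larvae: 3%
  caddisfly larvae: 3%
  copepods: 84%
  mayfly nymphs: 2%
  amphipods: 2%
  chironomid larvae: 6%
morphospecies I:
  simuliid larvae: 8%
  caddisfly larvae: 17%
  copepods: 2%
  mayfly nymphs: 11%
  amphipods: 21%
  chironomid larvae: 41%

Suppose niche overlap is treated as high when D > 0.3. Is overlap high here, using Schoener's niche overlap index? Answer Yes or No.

Convert percentages to proportions (divide by 100).
Σ|p₁ᵢ − p₂ᵢ| = 0.05 + 0.14 + 0.82 + 0.09 + 0.19 + 0.35 = 1.64
D = 1 − ½ × 1.64 = 1 − 0.820 = 0.1800
D = 0.1800 < 0.3 → No.

No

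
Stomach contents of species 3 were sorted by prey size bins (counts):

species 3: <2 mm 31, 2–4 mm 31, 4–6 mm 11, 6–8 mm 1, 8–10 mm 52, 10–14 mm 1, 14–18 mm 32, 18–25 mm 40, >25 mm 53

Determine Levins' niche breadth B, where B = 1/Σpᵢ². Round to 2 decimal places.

Proportions for species 3 (n=252): 31/252=0.1230, 31/252=0.1230, 11/252=0.0437, 1/252=0.0040, 52/252=0.2063, 1/252=0.0040, 32/252=0.1270, 40/252=0.1587, 53/252=0.2103
Σpᵢ² = 0.1230² + 0.1230² + 0.0437² + 0.0040² + 0.2063² + 0.0040² + 0.1270² + 0.1587² + 0.2103² = 0.015129 + 0.015129 + 0.001910 + 0.000016 + 0.042560 + 0.000016 + 0.016129 + 0.025186 + 0.044226 = 0.160301
B = 1 / 0.160301 = 6.2383

6.24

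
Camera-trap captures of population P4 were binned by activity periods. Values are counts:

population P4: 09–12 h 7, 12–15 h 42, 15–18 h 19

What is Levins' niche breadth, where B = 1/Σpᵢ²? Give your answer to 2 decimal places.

2.13

Proportions for population P4 (n=68): 7/68=0.1029, 42/68=0.6176, 19/68=0.2794
Σpᵢ² = 0.1029² + 0.6176² + 0.2794² = 0.010588 + 0.381430 + 0.078064 = 0.470082
B = 1 / 0.470082 = 2.1273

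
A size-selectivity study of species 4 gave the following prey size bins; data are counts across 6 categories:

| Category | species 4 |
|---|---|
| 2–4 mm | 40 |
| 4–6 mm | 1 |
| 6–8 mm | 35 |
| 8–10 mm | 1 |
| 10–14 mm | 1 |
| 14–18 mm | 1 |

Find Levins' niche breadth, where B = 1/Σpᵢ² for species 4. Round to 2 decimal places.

Proportions for species 4 (n=79): 40/79=0.5063, 1/79=0.0127, 35/79=0.4430, 1/79=0.0127, 1/79=0.0127, 1/79=0.0127
Σpᵢ² = 0.5063² + 0.0127² + 0.4430² + 0.0127² + 0.0127² + 0.0127² = 0.256340 + 0.000161 + 0.196249 + 0.000161 + 0.000161 + 0.000161 = 0.453233
B = 1 / 0.453233 = 2.2064

2.21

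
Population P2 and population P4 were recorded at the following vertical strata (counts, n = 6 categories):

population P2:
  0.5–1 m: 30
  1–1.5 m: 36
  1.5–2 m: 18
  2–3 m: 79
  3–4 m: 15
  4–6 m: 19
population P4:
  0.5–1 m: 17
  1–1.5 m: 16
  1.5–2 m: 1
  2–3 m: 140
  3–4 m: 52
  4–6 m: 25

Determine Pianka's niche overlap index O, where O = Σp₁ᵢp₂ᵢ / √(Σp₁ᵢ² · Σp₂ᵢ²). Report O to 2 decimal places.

Proportions for population P2 (n=197): 30/197=0.1523, 36/197=0.1827, 18/197=0.0914, 79/197=0.4010, 15/197=0.0761, 19/197=0.0964
Proportions for population P4 (n=251): 17/251=0.0677, 16/251=0.0637, 1/251=0.0040, 140/251=0.5578, 52/251=0.2072, 25/251=0.0996
Σ p₁ᵢp₂ᵢ = 0.010311 + 0.011638 + 0.000366 + 0.223678 + 0.015768 + 0.009601 = 0.271362
Σp_1ᵢ² = 0.1523² + 0.1827² + 0.0914² + 0.4010² + 0.0761² + 0.0964² = 0.023195 + 0.033379 + 0.008354 + 0.160801 + 0.005791 + 0.009293 = 0.240813
Σp_2ᵢ² = 0.0677² + 0.0637² + 0.0040² + 0.5578² + 0.2072² + 0.0996² = 0.004583 + 0.004058 + 0.000016 + 0.311141 + 0.042932 + 0.009920 = 0.372650
O = 0.271362 / √(0.240813 × 0.372650) = 0.271362 / 0.2995646 = 0.9059

0.91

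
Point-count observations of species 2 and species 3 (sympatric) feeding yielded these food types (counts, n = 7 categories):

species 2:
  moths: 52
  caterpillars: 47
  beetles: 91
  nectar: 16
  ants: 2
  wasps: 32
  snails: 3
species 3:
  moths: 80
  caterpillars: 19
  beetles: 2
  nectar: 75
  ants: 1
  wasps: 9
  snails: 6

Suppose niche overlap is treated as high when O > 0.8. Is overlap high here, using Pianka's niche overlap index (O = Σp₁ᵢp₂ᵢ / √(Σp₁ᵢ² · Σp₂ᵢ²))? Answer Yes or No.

Proportions for species 2 (n=243): 52/243=0.2140, 47/243=0.1934, 91/243=0.3745, 16/243=0.0658, 2/243=0.0082, 32/243=0.1317, 3/243=0.0123
Proportions for species 3 (n=192): 80/192=0.4167, 19/192=0.0990, 2/192=0.0104, 75/192=0.3906, 1/192=0.0052, 9/192=0.0469, 6/192=0.0313
Σ p₁ᵢp₂ᵢ = 0.089174 + 0.019147 + 0.003895 + 0.025701 + 0.000043 + 0.006177 + 0.000385 = 0.144522
Σp_1ᵢ² = 0.2140² + 0.1934² + 0.3745² + 0.0658² + 0.0082² + 0.1317² + 0.0123² = 0.045796 + 0.037404 + 0.140250 + 0.004330 + 0.000067 + 0.017345 + 0.000151 = 0.245343
Σp_2ᵢ² = 0.4167² + 0.0990² + 0.0104² + 0.3906² + 0.0052² + 0.0469² + 0.0313² = 0.173639 + 0.009801 + 0.000108 + 0.152568 + 0.000027 + 0.002200 + 0.000980 = 0.339323
O = 0.144522 / √(0.245343 × 0.339323) = 0.144522 / 0.2885317 = 0.5009
O = 0.5009 < 0.8 → No.

No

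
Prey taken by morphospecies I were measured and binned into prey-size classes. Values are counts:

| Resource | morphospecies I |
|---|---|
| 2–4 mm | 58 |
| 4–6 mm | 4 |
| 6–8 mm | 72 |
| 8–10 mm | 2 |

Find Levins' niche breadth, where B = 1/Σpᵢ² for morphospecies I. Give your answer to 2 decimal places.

2.16

Proportions for morphospecies I (n=136): 58/136=0.4265, 4/136=0.0294, 72/136=0.5294, 2/136=0.0147
Σpᵢ² = 0.4265² + 0.0294² + 0.5294² + 0.0147² = 0.181902 + 0.000864 + 0.280264 + 0.000216 = 0.463246
B = 1 / 0.463246 = 2.1587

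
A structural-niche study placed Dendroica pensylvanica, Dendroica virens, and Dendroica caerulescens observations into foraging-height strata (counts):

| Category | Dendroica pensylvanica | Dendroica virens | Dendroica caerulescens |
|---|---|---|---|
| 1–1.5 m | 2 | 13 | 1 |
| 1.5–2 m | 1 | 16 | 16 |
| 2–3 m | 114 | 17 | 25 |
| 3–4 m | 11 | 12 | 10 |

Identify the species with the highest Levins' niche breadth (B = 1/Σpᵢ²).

Dendroica virens

Proportions for Dendroica pensylvanica (n=128): 2/128=0.0156, 1/128=0.0078, 114/128=0.8906, 11/128=0.0859
Proportions for Dendroica virens (n=58): 13/58=0.2241, 16/58=0.2759, 17/58=0.2931, 12/58=0.2069
Proportions for Dendroica caerulescens (n=52): 1/52=0.0192, 16/52=0.3077, 25/52=0.4808, 10/52=0.1923
Σp_pensᵢ² = 0.0156² + 0.0078² + 0.8906² + 0.0859² = 0.000243 + 0.000061 + 0.793168 + 0.007379 = 0.800851
B_pens = 1 / 0.800851 = 1.2487
Σp_vireᵢ² = 0.2241² + 0.2759² + 0.2931² + 0.2069² = 0.050221 + 0.076121 + 0.085908 + 0.042808 = 0.255058
B_vire = 1 / 0.255058 = 3.9207
Σp_caerᵢ² = 0.0192² + 0.3077² + 0.4808² + 0.1923² = 0.000369 + 0.094679 + 0.231169 + 0.036979 = 0.363196
B_caer = 1 / 0.363196 = 2.7533
Highest B → broadest niche (most generalist): Dendroica virens (B = 3.92).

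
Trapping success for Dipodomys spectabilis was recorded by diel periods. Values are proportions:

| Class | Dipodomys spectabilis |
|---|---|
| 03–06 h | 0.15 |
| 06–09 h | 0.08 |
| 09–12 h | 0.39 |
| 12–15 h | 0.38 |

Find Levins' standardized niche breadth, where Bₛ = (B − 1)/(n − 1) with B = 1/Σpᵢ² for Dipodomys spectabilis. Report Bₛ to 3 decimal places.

0.691

Σpᵢ² = 0.15² + 0.08² + 0.39² + 0.38² = 0.0225 + 0.0064 + 0.1521 + 0.1444 = 0.3254
B = 1 / 0.3254 = 3.07314
Bₛ = (B − 1)/(n − 1) = (3.07314 − 1)/(4 − 1) = 2.07314/3 = 0.69105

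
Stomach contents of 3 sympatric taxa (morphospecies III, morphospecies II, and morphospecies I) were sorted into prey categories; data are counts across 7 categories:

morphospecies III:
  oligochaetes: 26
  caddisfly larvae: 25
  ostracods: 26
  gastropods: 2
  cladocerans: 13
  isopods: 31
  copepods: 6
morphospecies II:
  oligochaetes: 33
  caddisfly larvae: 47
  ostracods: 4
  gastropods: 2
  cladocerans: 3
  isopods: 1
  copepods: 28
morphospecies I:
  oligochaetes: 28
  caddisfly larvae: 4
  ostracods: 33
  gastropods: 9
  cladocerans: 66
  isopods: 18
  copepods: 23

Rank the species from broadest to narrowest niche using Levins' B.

morphospecies III > morphospecies I > morphospecies II

Proportions for morphospecies III (n=129): 26/129=0.2016, 25/129=0.1938, 26/129=0.2016, 2/129=0.0155, 13/129=0.1008, 31/129=0.2403, 6/129=0.0465
Proportions for morphospecies II (n=118): 33/118=0.2797, 47/118=0.3983, 4/118=0.0339, 2/118=0.0169, 3/118=0.0254, 1/118=0.0085, 28/118=0.2373
Proportions for morphospecies I (n=181): 28/181=0.1547, 4/181=0.0221, 33/181=0.1823, 9/181=0.0497, 66/181=0.3646, 18/181=0.0994, 23/181=0.1271
Σp_IIIᵢ² = 0.2016² + 0.1938² + 0.2016² + 0.0155² + 0.1008² + 0.2403² + 0.0465² = 0.040643 + 0.037558 + 0.040643 + 0.000240 + 0.010161 + 0.057744 + 0.002162 = 0.189151
B_III = 1 / 0.189151 = 5.2868
Σp_IIᵢ² = 0.2797² + 0.3983² + 0.0339² + 0.0169² + 0.0254² + 0.0085² + 0.2373² = 0.078232 + 0.158643 + 0.001149 + 0.000286 + 0.000645 + 0.000072 + 0.056311 = 0.295338
B_II = 1 / 0.295338 = 3.3860
Σp_Iᵢ² = 0.1547² + 0.0221² + 0.1823² + 0.0497² + 0.3646² + 0.0994² + 0.1271² = 0.023932 + 0.000488 + 0.033233 + 0.002470 + 0.132933 + 0.009880 + 0.016154 = 0.219090
B_I = 1 / 0.219090 = 4.5643
Ranking by B (broadest → narrowest): morphospecies III (5.29) > morphospecies I (4.56) > morphospecies II (3.39)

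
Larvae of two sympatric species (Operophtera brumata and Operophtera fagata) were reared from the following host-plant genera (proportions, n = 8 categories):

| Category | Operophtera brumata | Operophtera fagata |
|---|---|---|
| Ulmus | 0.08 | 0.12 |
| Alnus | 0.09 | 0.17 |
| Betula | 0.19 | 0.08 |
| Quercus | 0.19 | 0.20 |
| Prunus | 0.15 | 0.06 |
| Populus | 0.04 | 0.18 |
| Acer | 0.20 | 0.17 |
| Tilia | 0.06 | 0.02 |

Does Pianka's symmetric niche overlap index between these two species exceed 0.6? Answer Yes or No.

Σ p₁ᵢp₂ᵢ = 0.0096 + 0.0153 + 0.0152 + 0.0380 + 0.0090 + 0.0072 + 0.0340 + 0.0012 = 0.1295
Σp_1ᵢ² = 0.08² + 0.09² + 0.19² + 0.19² + 0.15² + 0.04² + 0.20² + 0.06² = 0.0064 + 0.0081 + 0.0361 + 0.0361 + 0.0225 + 0.0016 + 0.0400 + 0.0036 = 0.1544
Σp_2ᵢ² = 0.12² + 0.17² + 0.08² + 0.20² + 0.06² + 0.18² + 0.17² + 0.02² = 0.0144 + 0.0289 + 0.0064 + 0.0400 + 0.0036 + 0.0324 + 0.0289 + 0.0004 = 0.1550
O = 0.1295 / √(0.1544 × 0.1550) = 0.1295 / 0.15470 = 0.8371
O = 0.8371 > 0.6 → Yes.

Yes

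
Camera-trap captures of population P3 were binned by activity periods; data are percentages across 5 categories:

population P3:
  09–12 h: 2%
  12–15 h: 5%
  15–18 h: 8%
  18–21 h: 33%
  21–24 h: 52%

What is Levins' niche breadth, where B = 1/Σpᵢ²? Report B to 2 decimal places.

Convert percentages to proportions (divide by 100).
Σpᵢ² = 0.02² + 0.05² + 0.08² + 0.33² + 0.52² = 0.0004 + 0.0025 + 0.0064 + 0.1089 + 0.2704 = 0.3886
B = 1 / 0.3886 = 2.5733

2.57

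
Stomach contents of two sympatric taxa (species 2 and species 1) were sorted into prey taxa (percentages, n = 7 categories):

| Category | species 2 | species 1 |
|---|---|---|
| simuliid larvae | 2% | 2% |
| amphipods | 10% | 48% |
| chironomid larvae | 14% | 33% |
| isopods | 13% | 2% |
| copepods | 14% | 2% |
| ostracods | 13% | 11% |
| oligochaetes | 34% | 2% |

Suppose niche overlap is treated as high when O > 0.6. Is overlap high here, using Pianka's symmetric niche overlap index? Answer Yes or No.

No

Convert percentages to proportions (divide by 100).
Σ p₁ᵢp₂ᵢ = 0.0004 + 0.0480 + 0.0462 + 0.0026 + 0.0028 + 0.0143 + 0.0068 = 0.1211
Σp_1ᵢ² = 0.02² + 0.10² + 0.14² + 0.13² + 0.14² + 0.13² + 0.34² = 0.0004 + 0.0100 + 0.0196 + 0.0169 + 0.0196 + 0.0169 + 0.1156 = 0.1990
Σp_2ᵢ² = 0.02² + 0.48² + 0.33² + 0.02² + 0.02² + 0.11² + 0.02² = 0.0004 + 0.2304 + 0.1089 + 0.0004 + 0.0004 + 0.0121 + 0.0004 = 0.3530
O = 0.1211 / √(0.1990 × 0.3530) = 0.1211 / 0.26504 = 0.4569
O = 0.4569 < 0.6 → No.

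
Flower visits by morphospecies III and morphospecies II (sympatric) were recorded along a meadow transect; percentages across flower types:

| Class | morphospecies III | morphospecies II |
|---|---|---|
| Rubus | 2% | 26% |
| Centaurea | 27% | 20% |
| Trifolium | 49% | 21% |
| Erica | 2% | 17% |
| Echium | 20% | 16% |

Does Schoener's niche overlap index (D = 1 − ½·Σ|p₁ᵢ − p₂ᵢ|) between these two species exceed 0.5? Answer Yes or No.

Convert percentages to proportions (divide by 100).
Σ|p₁ᵢ − p₂ᵢ| = 0.24 + 0.07 + 0.28 + 0.15 + 0.04 = 0.78
D = 1 − ½ × 0.78 = 1 − 0.390 = 0.6100
D = 0.6100 > 0.5 → Yes.

Yes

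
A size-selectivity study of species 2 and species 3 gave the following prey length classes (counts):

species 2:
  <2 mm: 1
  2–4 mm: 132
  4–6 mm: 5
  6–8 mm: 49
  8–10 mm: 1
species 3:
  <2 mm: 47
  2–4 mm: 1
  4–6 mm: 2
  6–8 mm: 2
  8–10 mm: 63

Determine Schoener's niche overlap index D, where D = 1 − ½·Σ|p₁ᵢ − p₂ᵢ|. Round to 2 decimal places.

Proportions for species 2 (n=188): 1/188=0.0053, 132/188=0.7021, 5/188=0.0266, 49/188=0.2606, 1/188=0.0053
Proportions for species 3 (n=115): 47/115=0.4087, 1/115=0.0087, 2/115=0.0174, 2/115=0.0174, 63/115=0.5478
Σ|p₁ᵢ − p₂ᵢ| = 0.4034 + 0.6934 + 0.0092 + 0.2432 + 0.5425 = 1.8917
D = 1 − ½ × 1.8917 = 1 − 0.94585 = 0.05415

0.05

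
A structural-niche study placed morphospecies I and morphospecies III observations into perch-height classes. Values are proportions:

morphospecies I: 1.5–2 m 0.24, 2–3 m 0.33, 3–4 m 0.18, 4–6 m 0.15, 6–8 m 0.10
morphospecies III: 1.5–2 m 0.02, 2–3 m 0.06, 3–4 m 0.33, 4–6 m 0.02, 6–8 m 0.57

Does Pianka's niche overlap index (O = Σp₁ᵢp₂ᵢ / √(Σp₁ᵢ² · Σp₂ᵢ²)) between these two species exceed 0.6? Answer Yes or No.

Σ p₁ᵢp₂ᵢ = 0.0048 + 0.0198 + 0.0594 + 0.0030 + 0.0570 = 0.1440
Σp_1ᵢ² = 0.24² + 0.33² + 0.18² + 0.15² + 0.10² = 0.0576 + 0.1089 + 0.0324 + 0.0225 + 0.0100 = 0.2314
Σp_2ᵢ² = 0.02² + 0.06² + 0.33² + 0.02² + 0.57² = 0.0004 + 0.0036 + 0.1089 + 0.0004 + 0.3249 = 0.4382
O = 0.1440 / √(0.2314 × 0.4382) = 0.1440 / 0.31843 = 0.4522
O = 0.4522 < 0.6 → No.

No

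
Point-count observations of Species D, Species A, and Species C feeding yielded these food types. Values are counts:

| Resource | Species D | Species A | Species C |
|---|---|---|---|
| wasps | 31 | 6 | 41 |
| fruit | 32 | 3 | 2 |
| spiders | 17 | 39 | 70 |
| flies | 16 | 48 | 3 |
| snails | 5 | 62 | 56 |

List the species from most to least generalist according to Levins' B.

Species D > Species A > Species C

Proportions for Species D (n=101): 31/101=0.3069, 32/101=0.3168, 17/101=0.1683, 16/101=0.1584, 5/101=0.0495
Proportions for Species A (n=158): 6/158=0.0380, 3/158=0.0190, 39/158=0.2468, 48/158=0.3038, 62/158=0.3924
Proportions for Species C (n=172): 41/172=0.2384, 2/172=0.0116, 70/172=0.4070, 3/172=0.0174, 56/172=0.3256
Σp_Dᵢ² = 0.3069² + 0.3168² + 0.1683² + 0.1584² + 0.0495² = 0.094188 + 0.100362 + 0.028325 + 0.025091 + 0.002450 = 0.250416
B_D = 1 / 0.250416 = 3.9934
Σp_Aᵢ² = 0.0380² + 0.0190² + 0.2468² + 0.3038² + 0.3924² = 0.001444 + 0.000361 + 0.060910 + 0.092294 + 0.153978 = 0.308987
B_A = 1 / 0.308987 = 3.2364
Σp_Cᵢ² = 0.2384² + 0.0116² + 0.4070² + 0.0174² + 0.3256² = 0.056835 + 0.000135 + 0.165649 + 0.000303 + 0.106015 = 0.328937
B_C = 1 / 0.328937 = 3.0401
Ranking by B (broadest → narrowest): Species D (3.99) > Species A (3.24) > Species C (3.04)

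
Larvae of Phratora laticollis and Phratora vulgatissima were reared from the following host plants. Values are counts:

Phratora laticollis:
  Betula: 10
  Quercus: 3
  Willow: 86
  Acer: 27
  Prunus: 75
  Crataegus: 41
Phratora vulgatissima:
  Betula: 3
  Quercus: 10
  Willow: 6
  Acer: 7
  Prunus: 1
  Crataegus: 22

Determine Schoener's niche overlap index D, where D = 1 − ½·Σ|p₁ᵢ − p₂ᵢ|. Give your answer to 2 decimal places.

Proportions for Phratora laticollis (n=242): 10/242=0.0413, 3/242=0.0124, 86/242=0.3554, 27/242=0.1116, 75/242=0.3099, 41/242=0.1694
Proportions for Phratora vulgatissima (n=49): 3/49=0.0612, 10/49=0.2041, 6/49=0.1224, 7/49=0.1429, 1/49=0.0204, 22/49=0.4490
Σ|p₁ᵢ − p₂ᵢ| = 0.0199 + 0.1917 + 0.2330 + 0.0313 + 0.2895 + 0.2796 = 1.0450
D = 1 − ½ × 1.0450 = 1 − 0.52250 = 0.47750

0.48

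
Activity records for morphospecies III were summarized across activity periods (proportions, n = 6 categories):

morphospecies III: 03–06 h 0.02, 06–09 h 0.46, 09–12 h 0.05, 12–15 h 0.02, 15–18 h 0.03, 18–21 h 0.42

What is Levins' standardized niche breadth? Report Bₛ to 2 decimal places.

Σpᵢ² = 0.02² + 0.46² + 0.05² + 0.02² + 0.03² + 0.42² = 0.0004 + 0.2116 + 0.0025 + 0.0004 + 0.0009 + 0.1764 = 0.3922
B = 1 / 0.3922 = 2.5497
Bₛ = (B − 1)/(n − 1) = (2.5497 − 1)/(6 − 1) = 1.5497/5 = 0.3099

0.31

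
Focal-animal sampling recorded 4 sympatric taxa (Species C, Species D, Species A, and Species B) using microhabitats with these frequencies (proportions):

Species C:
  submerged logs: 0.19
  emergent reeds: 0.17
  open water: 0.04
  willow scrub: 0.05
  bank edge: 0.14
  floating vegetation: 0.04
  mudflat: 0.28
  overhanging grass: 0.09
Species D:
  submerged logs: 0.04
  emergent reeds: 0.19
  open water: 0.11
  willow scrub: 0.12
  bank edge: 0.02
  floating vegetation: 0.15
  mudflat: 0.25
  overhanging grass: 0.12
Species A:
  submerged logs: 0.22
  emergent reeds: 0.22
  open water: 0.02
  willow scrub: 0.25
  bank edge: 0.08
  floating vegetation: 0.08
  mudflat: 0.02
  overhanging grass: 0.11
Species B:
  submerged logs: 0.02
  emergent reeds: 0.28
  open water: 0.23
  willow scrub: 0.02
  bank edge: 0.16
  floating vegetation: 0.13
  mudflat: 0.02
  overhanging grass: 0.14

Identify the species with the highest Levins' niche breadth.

Species D

Σp_Cᵢ² = 0.19² + 0.17² + 0.04² + 0.05² + 0.14² + 0.04² + 0.28² + 0.09² = 0.0361 + 0.0289 + 0.0016 + 0.0025 + 0.0196 + 0.0016 + 0.0784 + 0.0081 = 0.1768
B_C = 1 / 0.1768 = 5.6561
Σp_Dᵢ² = 0.04² + 0.19² + 0.11² + 0.12² + 0.02² + 0.15² + 0.25² + 0.12² = 0.0016 + 0.0361 + 0.0121 + 0.0144 + 0.0004 + 0.0225 + 0.0625 + 0.0144 = 0.1640
B_D = 1 / 0.1640 = 6.0976
Σp_Aᵢ² = 0.22² + 0.22² + 0.02² + 0.25² + 0.08² + 0.08² + 0.02² + 0.11² = 0.0484 + 0.0484 + 0.0004 + 0.0625 + 0.0064 + 0.0064 + 0.0004 + 0.0121 = 0.1850
B_A = 1 / 0.1850 = 5.4054
Σp_Bᵢ² = 0.02² + 0.28² + 0.23² + 0.02² + 0.16² + 0.13² + 0.02² + 0.14² = 0.0004 + 0.0784 + 0.0529 + 0.0004 + 0.0256 + 0.0169 + 0.0004 + 0.0196 = 0.1946
B_B = 1 / 0.1946 = 5.1387
Highest B → broadest niche (most generalist): Species D (B = 6.10).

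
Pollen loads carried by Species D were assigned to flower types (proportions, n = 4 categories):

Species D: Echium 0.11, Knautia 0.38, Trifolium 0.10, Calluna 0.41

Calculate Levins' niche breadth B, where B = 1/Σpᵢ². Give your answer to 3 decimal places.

Σpᵢ² = 0.11² + 0.38² + 0.10² + 0.41² = 0.0121 + 0.1444 + 0.0100 + 0.1681 = 0.3346
B = 1 / 0.3346 = 2.98864

2.989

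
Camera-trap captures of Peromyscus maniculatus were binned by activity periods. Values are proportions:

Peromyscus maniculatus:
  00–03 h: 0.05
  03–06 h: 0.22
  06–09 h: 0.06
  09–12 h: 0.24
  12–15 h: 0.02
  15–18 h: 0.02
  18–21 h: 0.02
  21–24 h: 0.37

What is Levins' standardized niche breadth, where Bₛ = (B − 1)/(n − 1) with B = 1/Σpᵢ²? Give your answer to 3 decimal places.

Σpᵢ² = 0.05² + 0.22² + 0.06² + 0.24² + 0.02² + 0.02² + 0.02² + 0.37² = 0.0025 + 0.0484 + 0.0036 + 0.0576 + 0.0004 + 0.0004 + 0.0004 + 0.1369 = 0.2502
B = 1 / 0.2502 = 3.99680
Bₛ = (B − 1)/(n − 1) = (3.99680 − 1)/(8 − 1) = 2.99680/7 = 0.42811

0.428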